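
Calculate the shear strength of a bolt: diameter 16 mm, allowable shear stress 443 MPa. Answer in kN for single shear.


A = pi * d^2 / 4 = pi * 16^2 / 4 = 201.0619 mm^2
V = f_v * A / 1000 = 443 * 201.0619 / 1000
= 89.0704 kN

89.0704 kN


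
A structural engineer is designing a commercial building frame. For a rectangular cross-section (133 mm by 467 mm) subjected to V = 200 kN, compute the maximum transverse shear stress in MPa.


A = b * h = 133 * 467 = 62111 mm^2
V = 200 kN = 200000.0 N
tau_max = 1.5 * V / A = 1.5 * 200000.0 / 62111
= 4.8301 MPa

4.8301 MPa


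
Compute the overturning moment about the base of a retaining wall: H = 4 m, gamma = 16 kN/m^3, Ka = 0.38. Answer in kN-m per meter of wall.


Pa = 0.5 * Ka * gamma * H^2
= 0.5 * 0.38 * 16 * 4^2
= 48.64 kN/m
Arm = H / 3 = 4 / 3 = 1.3333 m
Mo = Pa * arm = Pa * H / 3 = 48.64 * 4 / 3 = 64.8533 kN-m/m

64.8533 kN-m/m


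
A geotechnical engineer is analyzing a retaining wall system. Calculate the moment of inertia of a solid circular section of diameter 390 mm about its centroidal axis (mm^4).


r = d / 2 = 390 / 2 = 195.0 mm
I = pi * r^4 / 4 = pi * 195.0^4 / 4
= 1135607695.33 mm^4

1135607695.33 mm^4


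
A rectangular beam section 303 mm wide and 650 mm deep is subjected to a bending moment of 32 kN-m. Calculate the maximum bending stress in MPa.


I = b * h^3 / 12 = 303 * 650^3 / 12 = 6934281250.0 mm^4
y = h / 2 = 650 / 2 = 325.0 mm
M = 32 kN-m = 32000000.0 N-mm
sigma = M * y / I = 32000000.0 * 325.0 / 6934281250.0
= 1.5 MPa

1.5 MPa


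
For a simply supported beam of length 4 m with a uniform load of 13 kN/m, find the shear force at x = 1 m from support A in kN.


R_A = w * L / 2 = 13 * 4 / 2 = 26.0 kN
V(x) = R_A - w * x = 26.0 - 13 * 1
= 13.0 kN

13.0 kN


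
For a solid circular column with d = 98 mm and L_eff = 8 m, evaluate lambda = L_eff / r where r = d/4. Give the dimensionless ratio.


Radius of gyration r = d / 4 = 98 / 4 = 24.5 mm
L_eff = 8000.0 mm
Slenderness ratio = L / r = 8000.0 / 24.5 = 326.53 (dimensionless)

326.53 (dimensionless)


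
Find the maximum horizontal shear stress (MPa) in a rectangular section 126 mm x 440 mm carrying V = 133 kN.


A = b * h = 126 * 440 = 55440 mm^2
V = 133 kN = 133000.0 N
tau_max = 1.5 * V / A = 1.5 * 133000.0 / 55440
= 3.5985 MPa

3.5985 MPa


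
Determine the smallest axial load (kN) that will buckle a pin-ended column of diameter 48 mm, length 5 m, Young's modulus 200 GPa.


I = pi * d^4 / 64 = 260576.26 mm^4
L = 5000.0 mm
P_cr = pi^2 * E * I / L^2
= 9.8696 * 200000.0 * 260576.26 / 5000.0^2
= 20574.28 N = 20.5743 kN

20.5743 kN


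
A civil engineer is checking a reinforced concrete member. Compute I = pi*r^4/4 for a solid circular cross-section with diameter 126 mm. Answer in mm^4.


r = d / 2 = 126 / 2 = 63.0 mm
I = pi * r^4 / 4 = pi * 63.0^4 / 4
= 12372346.64 mm^4

12372346.64 mm^4


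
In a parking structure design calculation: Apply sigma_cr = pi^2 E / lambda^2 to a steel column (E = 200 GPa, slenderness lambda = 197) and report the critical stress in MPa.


sigma_cr = pi^2 * E / lambda^2
= 9.8696 * 200000.0 / 197^2
= 9.8696 * 200000.0 / 38809
= 50.8625 MPa

50.8625 MPa


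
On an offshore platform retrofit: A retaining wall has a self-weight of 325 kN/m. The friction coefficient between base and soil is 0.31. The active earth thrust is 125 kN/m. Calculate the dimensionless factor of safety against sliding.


Resisting force = mu * W = 0.31 * 325 = 100.75 kN/m
FOS = Resisting / Driving = 100.75 / 125
= 0.806 (dimensionless)

0.806 (dimensionless)


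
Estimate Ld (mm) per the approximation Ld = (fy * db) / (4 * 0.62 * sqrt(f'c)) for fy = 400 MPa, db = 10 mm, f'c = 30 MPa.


Ld = (fy * db) / (4 * 0.62 * sqrt(f'c))
= (400 * 10) / (4 * 0.62 * sqrt(30))
= 4000 / 13.5835
= 294.47 mm

294.47 mm


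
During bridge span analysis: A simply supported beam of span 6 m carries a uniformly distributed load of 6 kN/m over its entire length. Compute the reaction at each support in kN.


Total load = w * L = 6 * 6 = 36 kN
By symmetry, each reaction R = total / 2 = 36 / 2 = 18.0 kN

18.0 kN


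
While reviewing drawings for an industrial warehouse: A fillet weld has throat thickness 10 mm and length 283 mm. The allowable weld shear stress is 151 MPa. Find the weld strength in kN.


Strength = throat * length * allowable stress
= 10 * 283 * 151 N
= 427330 N
= 427.33 kN

427.33 kN


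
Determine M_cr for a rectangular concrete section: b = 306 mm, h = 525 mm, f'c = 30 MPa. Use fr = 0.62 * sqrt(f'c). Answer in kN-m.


fr = 0.62 * sqrt(30) = 0.62 * 5.4772 = 3.3959 MPa
I = 306 * 525^3 / 12 = 3689929687.5 mm^4
y_t = 262.5 mm
M_cr = fr * I / y_t = 3.3959 * 3689929687.5 / 262.5 N-mm
= 47.7355 kN-m

47.7355 kN-m


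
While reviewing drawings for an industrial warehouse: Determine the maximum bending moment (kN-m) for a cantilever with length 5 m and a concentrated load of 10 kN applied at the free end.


For a cantilever with a point load at the free end:
M_max = P * L = 10 * 5 = 50 kN-m

50 kN-m


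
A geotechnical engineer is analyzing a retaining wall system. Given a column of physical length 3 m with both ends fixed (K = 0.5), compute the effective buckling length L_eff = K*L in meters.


L_eff = K * L
= 0.5 * 3
= 1.5 m

1.5 m


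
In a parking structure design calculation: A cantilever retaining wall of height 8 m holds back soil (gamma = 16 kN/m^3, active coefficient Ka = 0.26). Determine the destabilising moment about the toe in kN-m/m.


Pa = 0.5 * Ka * gamma * H^2
= 0.5 * 0.26 * 16 * 8^2
= 133.12 kN/m
Arm = H / 3 = 8 / 3 = 2.6667 m
Mo = Pa * arm = Pa * H / 3 = 133.12 * 8 / 3 = 354.9867 kN-m/m

354.9867 kN-m/m


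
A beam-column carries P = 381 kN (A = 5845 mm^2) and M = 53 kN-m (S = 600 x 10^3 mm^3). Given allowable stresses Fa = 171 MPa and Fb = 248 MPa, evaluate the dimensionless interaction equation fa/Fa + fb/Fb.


f_a = P / A = 381000.0 / 5845 = 65.1839 MPa
f_b = M / S = 53000000.0 / 600000.0 = 88.3333 MPa
Ratio = f_a / Fa + f_b / Fb
= 65.1839 / 171 + 88.3333 / 248
= 0.7374 (dimensionless)

0.7374 (dimensionless)


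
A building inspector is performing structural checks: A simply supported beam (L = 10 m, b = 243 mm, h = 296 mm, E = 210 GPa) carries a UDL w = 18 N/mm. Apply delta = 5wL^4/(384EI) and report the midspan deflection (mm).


I = 243 * 296^3 / 12 = 525170304.0 mm^4
L = 10000.0 mm, w = 18 N/mm, E = 210000.0 MPa
delta = 5 * w * L^4 / (384 * E * I)
= 5 * 18 * 10000.0^4 / (384 * 210000.0 * 525170304.0)
= 21.2516 mm

21.2516 mm


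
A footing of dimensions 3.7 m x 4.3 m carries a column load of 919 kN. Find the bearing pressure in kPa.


A = 3.7 * 4.3 = 15.91 m^2
q = P / A = 919 / 15.91
= 57.7624 kPa

57.7624 kPa


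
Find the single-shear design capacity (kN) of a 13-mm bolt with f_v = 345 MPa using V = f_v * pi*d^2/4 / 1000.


A = pi * d^2 / 4 = pi * 13^2 / 4 = 132.7323 mm^2
V = f_v * A / 1000 = 345 * 132.7323 / 1000
= 45.7926 kN

45.7926 kN


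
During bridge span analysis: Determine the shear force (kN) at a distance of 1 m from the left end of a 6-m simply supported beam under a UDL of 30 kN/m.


R_A = w * L / 2 = 30 * 6 / 2 = 90.0 kN
V(x) = R_A - w * x = 90.0 - 30 * 1
= 60.0 kN

60.0 kN


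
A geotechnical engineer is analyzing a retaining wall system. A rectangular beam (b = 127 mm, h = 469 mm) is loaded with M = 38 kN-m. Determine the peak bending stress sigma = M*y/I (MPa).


I = b * h^3 / 12 = 127 * 469^3 / 12 = 1091794753.58 mm^4
y = h / 2 = 469 / 2 = 234.5 mm
M = 38 kN-m = 38000000.0 N-mm
sigma = M * y / I = 38000000.0 * 234.5 / 1091794753.58
= 8.16 MPa

8.16 MPa


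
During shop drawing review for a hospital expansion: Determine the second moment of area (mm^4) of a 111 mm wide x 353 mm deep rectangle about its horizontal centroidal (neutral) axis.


I = b * h^3 / 12
= 111 * 353^3 / 12
= 111 * 43986977 / 12
= 406879537.25 mm^4

406879537.25 mm^4


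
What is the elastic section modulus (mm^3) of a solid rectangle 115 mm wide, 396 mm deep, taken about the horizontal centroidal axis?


S = b * h^2 / 6
= 115 * 396^2 / 6
= 115 * 156816 / 6
= 3005640.0 mm^3

3005640.0 mm^3


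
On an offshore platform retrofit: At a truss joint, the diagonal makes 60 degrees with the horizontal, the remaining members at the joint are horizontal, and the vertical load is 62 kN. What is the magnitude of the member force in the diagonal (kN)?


At the joint, only the diagonal has a vertical component, so vertical equilibrium gives:
F * sin(60) = 62
F = 62 / sin(60)
= 62 / 0.866025
= 71.59 kN

71.59 kN


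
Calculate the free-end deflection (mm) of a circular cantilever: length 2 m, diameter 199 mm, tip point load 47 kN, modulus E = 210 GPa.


I = pi * d^4 / 64 = pi * 199^4 / 64 = 76980761.76 mm^4
L = 2000.0 mm, P = 47000.0 N, E = 210000.0 MPa
delta = P * L^3 / (3 * E * I)
= 47000.0 * 2000.0^3 / (3 * 210000.0 * 76980761.76)
= 7.7529 mm

7.7529 mm


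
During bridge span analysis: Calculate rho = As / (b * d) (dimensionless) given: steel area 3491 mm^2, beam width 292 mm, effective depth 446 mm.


rho = As / (b * d)
= 3491 / (292 * 446)
= 3491 / 130232
= 0.026806 (dimensionless)

0.026806 (dimensionless)


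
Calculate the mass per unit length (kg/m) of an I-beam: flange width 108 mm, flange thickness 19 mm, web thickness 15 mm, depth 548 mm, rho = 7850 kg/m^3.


A_flanges = 2 * 108 * 19 = 4104 mm^2
A_web = (548 - 2 * 19) * 15 = 7650 mm^2
A_total = 4104 + 7650 = 11754 mm^2 = 0.011754 m^2
Weight = rho * A = 7850 * 0.011754 = 92.2689 kg/m

92.2689 kg/m


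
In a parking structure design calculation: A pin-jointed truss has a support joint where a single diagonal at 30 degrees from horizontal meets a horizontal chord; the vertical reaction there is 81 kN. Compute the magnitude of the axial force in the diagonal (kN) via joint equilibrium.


At the joint, only the diagonal has a vertical component, so vertical equilibrium gives:
F * sin(30) = 81
F = 81 / sin(30)
= 81 / 0.5
= 162.0 kN

162.0 kN


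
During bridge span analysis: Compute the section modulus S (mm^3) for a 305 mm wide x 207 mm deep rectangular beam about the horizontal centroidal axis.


S = b * h^2 / 6
= 305 * 207^2 / 6
= 305 * 42849 / 6
= 2178157.5 mm^3

2178157.5 mm^3


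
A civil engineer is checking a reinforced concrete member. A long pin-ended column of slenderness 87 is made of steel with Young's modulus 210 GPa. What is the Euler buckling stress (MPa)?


sigma_cr = pi^2 * E / lambda^2
= 9.8696 * 210000.0 / 87^2
= 9.8696 * 210000.0 / 7569
= 273.8297 MPa

273.8297 MPa


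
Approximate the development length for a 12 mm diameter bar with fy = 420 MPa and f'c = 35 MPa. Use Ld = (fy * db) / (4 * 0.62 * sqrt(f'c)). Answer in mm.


Ld = (fy * db) / (4 * 0.62 * sqrt(f'c))
= (420 * 12) / (4 * 0.62 * sqrt(35))
= 5040 / 14.6719
= 343.51 mm

343.51 mm


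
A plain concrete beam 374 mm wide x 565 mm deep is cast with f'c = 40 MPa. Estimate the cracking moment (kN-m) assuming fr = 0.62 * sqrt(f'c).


fr = 0.62 * sqrt(40) = 0.62 * 6.3246 = 3.9212 MPa
I = 374 * 565^3 / 12 = 5621286229.17 mm^4
y_t = 282.5 mm
M_cr = fr * I / y_t = 3.9212 * 5621286229.17 / 282.5 N-mm
= 78.0259 kN-m

78.0259 kN-m


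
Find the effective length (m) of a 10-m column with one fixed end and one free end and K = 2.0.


L_eff = K * L
= 2.0 * 10
= 20.0 m

20.0 m


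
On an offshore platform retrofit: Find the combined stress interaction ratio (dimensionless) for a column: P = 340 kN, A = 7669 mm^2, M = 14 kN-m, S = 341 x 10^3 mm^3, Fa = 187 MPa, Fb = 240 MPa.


f_a = P / A = 340000.0 / 7669 = 44.3343 MPa
f_b = M / S = 14000000.0 / 341000.0 = 41.0557 MPa
Ratio = f_a / Fa + f_b / Fb
= 44.3343 / 187 + 41.0557 / 240
= 0.4081 (dimensionless)

0.4081 (dimensionless)


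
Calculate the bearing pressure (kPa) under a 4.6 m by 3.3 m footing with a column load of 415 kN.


A = 4.6 * 3.3 = 15.18 m^2
q = P / A = 415 / 15.18
= 27.3386 kPa

27.3386 kPa


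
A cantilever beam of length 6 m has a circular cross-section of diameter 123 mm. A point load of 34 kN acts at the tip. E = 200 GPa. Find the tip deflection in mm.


I = pi * d^4 / 64 = pi * 123^4 / 64 = 11235446.72 mm^4
L = 6000.0 mm, P = 34000.0 N, E = 200000.0 MPa
delta = P * L^3 / (3 * E * I)
= 34000.0 * 6000.0^3 / (3 * 200000.0 * 11235446.72)
= 1089.4093 mm

1089.4093 mm


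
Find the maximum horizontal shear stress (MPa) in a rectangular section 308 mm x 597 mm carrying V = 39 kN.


A = b * h = 308 * 597 = 183876 mm^2
V = 39 kN = 39000.0 N
tau_max = 1.5 * V / A = 1.5 * 39000.0 / 183876
= 0.3181 MPa

0.3181 MPa


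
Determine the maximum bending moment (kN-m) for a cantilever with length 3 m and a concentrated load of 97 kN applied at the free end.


For a cantilever with a point load at the free end:
M_max = P * L = 97 * 3 = 291 kN-m

291 kN-m


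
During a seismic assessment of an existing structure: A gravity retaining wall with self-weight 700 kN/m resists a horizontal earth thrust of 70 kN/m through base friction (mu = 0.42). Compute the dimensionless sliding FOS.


Resisting force = mu * W = 0.42 * 700 = 294.0 kN/m
FOS = Resisting / Driving = 294.0 / 70
= 4.2 (dimensionless)

4.2 (dimensionless)


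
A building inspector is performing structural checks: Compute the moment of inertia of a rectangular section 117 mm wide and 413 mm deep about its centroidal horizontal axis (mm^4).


I = b * h^3 / 12
= 117 * 413^3 / 12
= 117 * 70444997 / 12
= 686838720.75 mm^4

686838720.75 mm^4


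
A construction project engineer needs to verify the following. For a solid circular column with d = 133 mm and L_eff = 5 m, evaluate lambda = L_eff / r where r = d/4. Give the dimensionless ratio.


Radius of gyration r = d / 4 = 133 / 4 = 33.25 mm
L_eff = 5000.0 mm
Slenderness ratio = L / r = 5000.0 / 33.25 = 150.38 (dimensionless)

150.38 (dimensionless)


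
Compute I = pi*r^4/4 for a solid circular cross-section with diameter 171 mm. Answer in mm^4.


r = d / 2 = 171 / 2 = 85.5 mm
I = pi * r^4 / 4 = pi * 85.5^4 / 4
= 41971485.48 mm^4

41971485.48 mm^4


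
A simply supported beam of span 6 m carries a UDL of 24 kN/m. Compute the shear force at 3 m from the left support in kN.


R_A = w * L / 2 = 24 * 6 / 2 = 72.0 kN
V(x) = R_A - w * x = 72.0 - 24 * 3
= 0.0 kN

0.0 kN


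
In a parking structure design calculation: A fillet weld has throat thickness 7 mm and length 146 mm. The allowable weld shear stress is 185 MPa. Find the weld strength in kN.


Strength = throat * length * allowable stress
= 7 * 146 * 185 N
= 189070 N
= 189.07 kN

189.07 kN


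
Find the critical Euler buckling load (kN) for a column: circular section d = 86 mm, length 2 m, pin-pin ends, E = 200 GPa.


I = pi * d^4 / 64 = 2685120.03 mm^4
L = 2000.0 mm
P_cr = pi^2 * E * I / L^2
= 9.8696 * 200000.0 * 2685120.03 / 2000.0^2
= 1325053.62 N = 1325.0536 kN

1325.0536 kN


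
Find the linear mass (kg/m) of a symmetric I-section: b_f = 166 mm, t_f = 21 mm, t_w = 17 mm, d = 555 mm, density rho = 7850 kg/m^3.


A_flanges = 2 * 166 * 21 = 6972 mm^2
A_web = (555 - 2 * 21) * 17 = 8721 mm^2
A_total = 6972 + 8721 = 15693 mm^2 = 0.015693 m^2
Weight = rho * A = 7850 * 0.015693 = 123.19 kg/m

123.19 kg/m


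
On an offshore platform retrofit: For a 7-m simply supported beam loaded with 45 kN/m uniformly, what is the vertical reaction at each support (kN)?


Total load = w * L = 45 * 7 = 315 kN
By symmetry, each reaction R = total / 2 = 315 / 2 = 157.5 kN

157.5 kN


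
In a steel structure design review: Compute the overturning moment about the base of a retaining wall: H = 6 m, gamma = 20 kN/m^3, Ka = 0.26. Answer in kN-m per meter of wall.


Pa = 0.5 * Ka * gamma * H^2
= 0.5 * 0.26 * 20 * 6^2
= 93.6 kN/m
Arm = H / 3 = 6 / 3 = 2.0 m
Mo = Pa * arm = Pa * H / 3 = 93.6 * 6 / 3 = 187.2 kN-m/m

187.2 kN-m/m


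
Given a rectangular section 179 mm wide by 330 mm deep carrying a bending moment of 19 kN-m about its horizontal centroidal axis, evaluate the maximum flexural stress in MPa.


I = b * h^3 / 12 = 179 * 330^3 / 12 = 536060250.0 mm^4
y = h / 2 = 330 / 2 = 165.0 mm
M = 19 kN-m = 19000000.0 N-mm
sigma = M * y / I = 19000000.0 * 165.0 / 536060250.0
= 5.85 MPa

5.85 MPa


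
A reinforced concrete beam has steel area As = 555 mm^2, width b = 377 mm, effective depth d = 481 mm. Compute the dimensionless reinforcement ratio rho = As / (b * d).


rho = As / (b * d)
= 555 / (377 * 481)
= 555 / 181337
= 0.003061 (dimensionless)

0.003061 (dimensionless)


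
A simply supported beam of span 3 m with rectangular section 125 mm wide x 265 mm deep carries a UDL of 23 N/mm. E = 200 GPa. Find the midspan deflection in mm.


I = 125 * 265^3 / 12 = 193850260.42 mm^4
L = 3000.0 mm, w = 23 N/mm, E = 200000.0 MPa
delta = 5 * w * L^4 / (384 * E * I)
= 5 * 23 * 3000.0^4 / (384 * 200000.0 * 193850260.42)
= 0.6257 mm

0.6257 mm


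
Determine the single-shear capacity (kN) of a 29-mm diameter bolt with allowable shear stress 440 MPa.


A = pi * d^2 / 4 = pi * 29^2 / 4 = 660.5199 mm^2
V = f_v * A / 1000 = 440 * 660.5199 / 1000
= 290.6287 kN

290.6287 kN


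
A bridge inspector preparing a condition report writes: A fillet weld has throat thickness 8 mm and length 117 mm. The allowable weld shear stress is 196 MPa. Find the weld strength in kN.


Strength = throat * length * allowable stress
= 8 * 117 * 196 N
= 183456 N
= 183.46 kN

183.46 kN


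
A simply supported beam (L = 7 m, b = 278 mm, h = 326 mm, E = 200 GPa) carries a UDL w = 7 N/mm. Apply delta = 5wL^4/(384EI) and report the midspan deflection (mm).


I = 278 * 326^3 / 12 = 802631777.33 mm^4
L = 7000.0 mm, w = 7 N/mm, E = 200000.0 MPa
delta = 5 * w * L^4 / (384 * E * I)
= 5 * 7 * 7000.0^4 / (384 * 200000.0 * 802631777.33)
= 1.3633 mm

1.3633 mm


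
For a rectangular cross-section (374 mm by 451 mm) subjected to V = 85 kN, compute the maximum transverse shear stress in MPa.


A = b * h = 374 * 451 = 168674 mm^2
V = 85 kN = 85000.0 N
tau_max = 1.5 * V / A = 1.5 * 85000.0 / 168674
= 0.7559 MPa

0.7559 MPa


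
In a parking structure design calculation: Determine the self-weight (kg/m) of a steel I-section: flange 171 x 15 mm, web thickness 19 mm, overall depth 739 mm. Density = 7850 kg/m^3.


A_flanges = 2 * 171 * 15 = 5130 mm^2
A_web = (739 - 2 * 15) * 19 = 13471 mm^2
A_total = 5130 + 13471 = 18601 mm^2 = 0.018601 m^2
Weight = rho * A = 7850 * 0.018601 = 146.0179 kg/m

146.0179 kg/m


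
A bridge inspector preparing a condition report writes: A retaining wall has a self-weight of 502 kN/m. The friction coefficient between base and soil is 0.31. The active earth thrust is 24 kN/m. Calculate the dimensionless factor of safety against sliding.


Resisting force = mu * W = 0.31 * 502 = 155.62 kN/m
FOS = Resisting / Driving = 155.62 / 24
= 6.4842 (dimensionless)

6.4842 (dimensionless)


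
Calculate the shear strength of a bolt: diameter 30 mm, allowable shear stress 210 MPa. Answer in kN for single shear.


A = pi * d^2 / 4 = pi * 30^2 / 4 = 706.8583 mm^2
V = f_v * A / 1000 = 210 * 706.8583 / 1000
= 148.4403 kN

148.4403 kN


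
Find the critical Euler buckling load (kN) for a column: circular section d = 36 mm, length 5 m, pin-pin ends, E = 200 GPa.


I = pi * d^4 / 64 = 82447.96 mm^4
L = 5000.0 mm
P_cr = pi^2 * E * I / L^2
= 9.8696 * 200000.0 * 82447.96 / 5000.0^2
= 6509.83 N = 6.5098 kN

6.5098 kN


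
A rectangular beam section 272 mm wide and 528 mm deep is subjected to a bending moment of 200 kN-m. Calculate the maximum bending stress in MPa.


I = b * h^3 / 12 = 272 * 528^3 / 12 = 3336486912.0 mm^4
y = h / 2 = 528 / 2 = 264.0 mm
M = 200 kN-m = 200000000.0 N-mm
sigma = M * y / I = 200000000.0 * 264.0 / 3336486912.0
= 15.83 MPa

15.83 MPa


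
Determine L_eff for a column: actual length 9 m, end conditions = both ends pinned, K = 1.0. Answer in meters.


L_eff = K * L
= 1.0 * 9
= 9.0 m

9.0 m


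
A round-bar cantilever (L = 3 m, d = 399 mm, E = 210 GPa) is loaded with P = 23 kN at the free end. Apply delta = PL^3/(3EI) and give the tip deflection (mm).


I = pi * d^4 / 64 = pi * 399^4 / 64 = 1244117736.22 mm^4
L = 3000.0 mm, P = 23000.0 N, E = 210000.0 MPa
delta = P * L^3 / (3 * E * I)
= 23000.0 * 3000.0^3 / (3 * 210000.0 * 1244117736.22)
= 0.7923 mm

0.7923 mm


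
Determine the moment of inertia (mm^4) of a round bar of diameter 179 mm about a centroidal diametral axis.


r = d / 2 = 179 / 2 = 89.5 mm
I = pi * r^4 / 4 = pi * 89.5^4 / 4
= 50394370.27 mm^4

50394370.27 mm^4


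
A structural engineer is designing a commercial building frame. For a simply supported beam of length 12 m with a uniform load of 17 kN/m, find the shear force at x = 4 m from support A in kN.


R_A = w * L / 2 = 17 * 12 / 2 = 102.0 kN
V(x) = R_A - w * x = 102.0 - 17 * 4
= 34.0 kN

34.0 kN


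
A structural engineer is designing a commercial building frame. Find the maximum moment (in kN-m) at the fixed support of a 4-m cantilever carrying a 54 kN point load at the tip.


For a cantilever with a point load at the free end:
M_max = P * L = 54 * 4 = 216 kN-m

216 kN-m


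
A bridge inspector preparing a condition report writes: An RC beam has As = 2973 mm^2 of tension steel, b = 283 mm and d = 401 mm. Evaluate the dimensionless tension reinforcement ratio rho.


rho = As / (b * d)
= 2973 / (283 * 401)
= 2973 / 113483
= 0.026198 (dimensionless)

0.026198 (dimensionless)


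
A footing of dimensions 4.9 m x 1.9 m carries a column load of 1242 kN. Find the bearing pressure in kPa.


A = 4.9 * 1.9 = 9.31 m^2
q = P / A = 1242 / 9.31
= 133.4049 kPa

133.4049 kPa


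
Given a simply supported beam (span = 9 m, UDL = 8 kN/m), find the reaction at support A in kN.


Total load = w * L = 8 * 9 = 72 kN
By symmetry, each reaction R = total / 2 = 72 / 2 = 36.0 kN

36.0 kN


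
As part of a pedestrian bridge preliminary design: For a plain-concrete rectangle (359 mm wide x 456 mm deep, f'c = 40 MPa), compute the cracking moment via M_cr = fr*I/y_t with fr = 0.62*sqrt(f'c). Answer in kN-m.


fr = 0.62 * sqrt(40) = 0.62 * 6.3246 = 3.9212 MPa
I = 359 * 456^3 / 12 = 2836662912.0 mm^4
y_t = 228.0 mm
M_cr = fr * I / y_t = 3.9212 * 2836662912.0 / 228.0 N-mm
= 48.7859 kN-m

48.7859 kN-m


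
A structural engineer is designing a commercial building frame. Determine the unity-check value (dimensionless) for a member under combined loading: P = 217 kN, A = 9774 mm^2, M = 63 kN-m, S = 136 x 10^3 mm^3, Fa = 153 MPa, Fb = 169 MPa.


f_a = P / A = 217000.0 / 9774 = 22.2018 MPa
f_b = M / S = 63000000.0 / 136000.0 = 463.2353 MPa
Ratio = f_a / Fa + f_b / Fb
= 22.2018 / 153 + 463.2353 / 169
= 2.8861 (dimensionless)

2.8861 (dimensionless)


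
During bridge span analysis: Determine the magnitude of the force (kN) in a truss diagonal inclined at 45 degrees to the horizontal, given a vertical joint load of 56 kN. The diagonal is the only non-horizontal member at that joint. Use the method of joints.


At the joint, only the diagonal has a vertical component, so vertical equilibrium gives:
F * sin(45) = 56
F = 56 / sin(45)
= 56 / 0.707107
= 79.2 kN

79.2 kN


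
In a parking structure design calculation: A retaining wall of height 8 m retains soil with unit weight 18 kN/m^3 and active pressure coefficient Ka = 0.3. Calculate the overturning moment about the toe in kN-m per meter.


Pa = 0.5 * Ka * gamma * H^2
= 0.5 * 0.3 * 18 * 8^2
= 172.8 kN/m
Arm = H / 3 = 8 / 3 = 2.6667 m
Mo = Pa * arm = Pa * H / 3 = 172.8 * 8 / 3 = 460.8 kN-m/m

460.8 kN-m/m


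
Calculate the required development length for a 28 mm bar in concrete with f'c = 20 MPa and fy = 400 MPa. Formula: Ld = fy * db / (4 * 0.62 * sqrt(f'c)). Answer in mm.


Ld = (fy * db) / (4 * 0.62 * sqrt(f'c))
= (400 * 28) / (4 * 0.62 * sqrt(20))
= 11200 / 11.0909
= 1009.84 mm

1009.84 mm


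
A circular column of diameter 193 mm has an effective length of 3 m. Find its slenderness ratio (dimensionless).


Radius of gyration r = d / 4 = 193 / 4 = 48.25 mm
L_eff = 3000.0 mm
Slenderness ratio = L / r = 3000.0 / 48.25 = 62.18 (dimensionless)

62.18 (dimensionless)


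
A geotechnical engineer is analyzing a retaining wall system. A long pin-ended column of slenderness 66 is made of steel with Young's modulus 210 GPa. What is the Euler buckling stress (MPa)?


sigma_cr = pi^2 * E / lambda^2
= 9.8696 * 210000.0 / 66^2
= 9.8696 * 210000.0 / 4356
= 475.8074 MPa

475.8074 MPa


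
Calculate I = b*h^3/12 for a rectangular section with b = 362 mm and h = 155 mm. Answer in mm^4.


I = b * h^3 / 12
= 362 * 155^3 / 12
= 362 * 3723875 / 12
= 112336895.83 mm^4

112336895.83 mm^4


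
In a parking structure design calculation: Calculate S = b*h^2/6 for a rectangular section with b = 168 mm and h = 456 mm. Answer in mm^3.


S = b * h^2 / 6
= 168 * 456^2 / 6
= 168 * 207936 / 6
= 5822208.0 mm^3

5822208.0 mm^3


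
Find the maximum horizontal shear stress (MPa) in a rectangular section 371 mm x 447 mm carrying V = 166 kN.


A = b * h = 371 * 447 = 165837 mm^2
V = 166 kN = 166000.0 N
tau_max = 1.5 * V / A = 1.5 * 166000.0 / 165837
= 1.5015 MPa

1.5015 MPa


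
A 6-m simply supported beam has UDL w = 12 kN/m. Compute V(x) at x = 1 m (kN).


R_A = w * L / 2 = 12 * 6 / 2 = 36.0 kN
V(x) = R_A - w * x = 36.0 - 12 * 1
= 24.0 kN

24.0 kN


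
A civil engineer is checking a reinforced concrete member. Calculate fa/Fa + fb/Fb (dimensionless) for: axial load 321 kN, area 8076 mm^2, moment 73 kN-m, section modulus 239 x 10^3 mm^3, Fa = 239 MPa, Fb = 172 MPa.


f_a = P / A = 321000.0 / 8076 = 39.7474 MPa
f_b = M / S = 73000000.0 / 239000.0 = 305.4393 MPa
Ratio = f_a / Fa + f_b / Fb
= 39.7474 / 239 + 305.4393 / 172
= 1.9421 (dimensionless)

1.9421 (dimensionless)


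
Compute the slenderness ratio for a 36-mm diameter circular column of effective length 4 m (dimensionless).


Radius of gyration r = d / 4 = 36 / 4 = 9.0 mm
L_eff = 4000.0 mm
Slenderness ratio = L / r = 4000.0 / 9.0 = 444.44 (dimensionless)

444.44 (dimensionless)


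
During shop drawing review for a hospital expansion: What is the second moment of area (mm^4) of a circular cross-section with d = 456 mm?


r = d / 2 = 456 / 2 = 228.0 mm
I = pi * r^4 / 4 = pi * 228.0^4 / 4
= 2122409932.34 mm^4

2122409932.34 mm^4


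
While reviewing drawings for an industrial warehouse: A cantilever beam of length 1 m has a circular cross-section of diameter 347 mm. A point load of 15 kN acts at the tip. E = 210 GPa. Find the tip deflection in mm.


I = pi * d^4 / 64 = pi * 347^4 / 64 = 711684976.18 mm^4
L = 1000.0 mm, P = 15000.0 N, E = 210000.0 MPa
delta = P * L^3 / (3 * E * I)
= 15000.0 * 1000.0^3 / (3 * 210000.0 * 711684976.18)
= 0.0335 mm

0.0335 mm


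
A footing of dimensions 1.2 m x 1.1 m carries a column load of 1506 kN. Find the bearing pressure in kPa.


A = 1.2 * 1.1 = 1.32 m^2
q = P / A = 1506 / 1.32
= 1140.9091 kPa

1140.9091 kPa


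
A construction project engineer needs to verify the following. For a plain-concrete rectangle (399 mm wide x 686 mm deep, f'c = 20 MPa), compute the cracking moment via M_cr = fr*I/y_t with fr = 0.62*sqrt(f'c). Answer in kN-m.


fr = 0.62 * sqrt(20) = 0.62 * 4.4721 = 2.7727 MPa
I = 399 * 686^3 / 12 = 10734059462.0 mm^4
y_t = 343.0 mm
M_cr = fr * I / y_t = 2.7727 * 10734059462.0 / 343.0 N-mm
= 86.7714 kN-m

86.7714 kN-m


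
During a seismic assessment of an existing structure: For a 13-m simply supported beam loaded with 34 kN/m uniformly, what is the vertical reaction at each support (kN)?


Total load = w * L = 34 * 13 = 442 kN
By symmetry, each reaction R = total / 2 = 442 / 2 = 221.0 kN

221.0 kN


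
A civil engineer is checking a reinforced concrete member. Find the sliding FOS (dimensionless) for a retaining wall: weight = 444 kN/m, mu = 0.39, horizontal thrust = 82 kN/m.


Resisting force = mu * W = 0.39 * 444 = 173.16 kN/m
FOS = Resisting / Driving = 173.16 / 82
= 2.1117 (dimensionless)

2.1117 (dimensionless)


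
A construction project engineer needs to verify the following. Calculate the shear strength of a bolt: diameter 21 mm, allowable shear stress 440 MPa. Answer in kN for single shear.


A = pi * d^2 / 4 = pi * 21^2 / 4 = 346.3606 mm^2
V = f_v * A / 1000 = 440 * 346.3606 / 1000
= 152.3987 kN

152.3987 kN


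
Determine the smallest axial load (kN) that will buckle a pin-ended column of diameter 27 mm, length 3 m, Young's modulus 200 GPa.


I = pi * d^4 / 64 = 26087.05 mm^4
L = 3000.0 mm
P_cr = pi^2 * E * I / L^2
= 9.8696 * 200000.0 * 26087.05 / 3000.0^2
= 5721.53 N = 5.7215 kN

5.7215 kN


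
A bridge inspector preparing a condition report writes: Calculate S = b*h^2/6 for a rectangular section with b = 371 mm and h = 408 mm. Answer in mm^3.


S = b * h^2 / 6
= 371 * 408^2 / 6
= 371 * 166464 / 6
= 10293024.0 mm^3

10293024.0 mm^3


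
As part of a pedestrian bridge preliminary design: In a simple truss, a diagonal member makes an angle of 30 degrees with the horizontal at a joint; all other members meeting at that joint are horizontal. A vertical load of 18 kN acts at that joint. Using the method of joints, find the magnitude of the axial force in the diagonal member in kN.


At the joint, only the diagonal has a vertical component, so vertical equilibrium gives:
F * sin(30) = 18
F = 18 / sin(30)
= 18 / 0.5
= 36.0 kN

36.0 kN


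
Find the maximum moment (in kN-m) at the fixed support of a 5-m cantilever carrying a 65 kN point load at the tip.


For a cantilever with a point load at the free end:
M_max = P * L = 65 * 5 = 325 kN-m

325 kN-m


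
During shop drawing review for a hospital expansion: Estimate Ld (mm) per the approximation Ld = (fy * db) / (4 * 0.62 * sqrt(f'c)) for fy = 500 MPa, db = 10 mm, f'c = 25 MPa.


Ld = (fy * db) / (4 * 0.62 * sqrt(f'c))
= (500 * 10) / (4 * 0.62 * sqrt(25))
= 5000 / 12.4
= 403.23 mm

403.23 mm


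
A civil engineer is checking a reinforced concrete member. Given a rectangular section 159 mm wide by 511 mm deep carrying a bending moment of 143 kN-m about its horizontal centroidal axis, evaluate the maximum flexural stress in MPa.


I = b * h^3 / 12 = 159 * 511^3 / 12 = 1767985010.75 mm^4
y = h / 2 = 511 / 2 = 255.5 mm
M = 143 kN-m = 143000000.0 N-mm
sigma = M * y / I = 143000000.0 * 255.5 / 1767985010.75
= 20.67 MPa

20.67 MPa


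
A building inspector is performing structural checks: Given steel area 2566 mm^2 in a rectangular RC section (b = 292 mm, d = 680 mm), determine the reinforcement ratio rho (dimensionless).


rho = As / (b * d)
= 2566 / (292 * 680)
= 2566 / 198560
= 0.012923 (dimensionless)

0.012923 (dimensionless)


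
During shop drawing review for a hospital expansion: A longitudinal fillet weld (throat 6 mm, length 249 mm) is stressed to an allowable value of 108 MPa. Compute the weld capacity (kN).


Strength = throat * length * allowable stress
= 6 * 249 * 108 N
= 161352 N
= 161.35 kN

161.35 kN


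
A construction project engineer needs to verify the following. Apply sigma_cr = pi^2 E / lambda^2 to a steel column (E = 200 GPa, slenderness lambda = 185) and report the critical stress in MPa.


sigma_cr = pi^2 * E / lambda^2
= 9.8696 * 200000.0 / 185^2
= 9.8696 * 200000.0 / 34225
= 57.6748 MPa

57.6748 MPa


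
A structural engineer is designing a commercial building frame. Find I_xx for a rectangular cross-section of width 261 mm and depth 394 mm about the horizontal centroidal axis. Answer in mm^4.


I = b * h^3 / 12
= 261 * 394^3 / 12
= 261 * 61162984 / 12
= 1330294902.0 mm^4

1330294902.0 mm^4


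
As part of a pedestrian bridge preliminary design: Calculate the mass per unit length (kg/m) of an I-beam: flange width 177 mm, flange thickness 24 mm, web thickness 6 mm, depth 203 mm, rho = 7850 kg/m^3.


A_flanges = 2 * 177 * 24 = 8496 mm^2
A_web = (203 - 2 * 24) * 6 = 930 mm^2
A_total = 8496 + 930 = 9426 mm^2 = 0.009426 m^2
Weight = rho * A = 7850 * 0.009426 = 73.9941 kg/m

73.9941 kg/m


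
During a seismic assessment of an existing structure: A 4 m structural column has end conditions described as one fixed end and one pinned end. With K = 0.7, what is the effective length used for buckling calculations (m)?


L_eff = K * L
= 0.7 * 4
= 2.8 m

2.8 m


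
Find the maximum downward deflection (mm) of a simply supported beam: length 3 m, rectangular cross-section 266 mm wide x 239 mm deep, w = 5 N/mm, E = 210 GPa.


I = 266 * 239^3 / 12 = 302617537.83 mm^4
L = 3000.0 mm, w = 5 N/mm, E = 210000.0 MPa
delta = 5 * w * L^4 / (384 * E * I)
= 5 * 5 * 3000.0^4 / (384 * 210000.0 * 302617537.83)
= 0.083 mm

0.083 mm


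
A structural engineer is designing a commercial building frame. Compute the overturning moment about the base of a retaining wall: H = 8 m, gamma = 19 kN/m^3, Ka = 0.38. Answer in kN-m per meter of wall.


Pa = 0.5 * Ka * gamma * H^2
= 0.5 * 0.38 * 19 * 8^2
= 231.04 kN/m
Arm = H / 3 = 8 / 3 = 2.6667 m
Mo = Pa * arm = Pa * H / 3 = 231.04 * 8 / 3 = 616.1067 kN-m/m

616.1067 kN-m/m


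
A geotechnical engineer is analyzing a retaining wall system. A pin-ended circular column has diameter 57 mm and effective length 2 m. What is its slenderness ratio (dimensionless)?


Radius of gyration r = d / 4 = 57 / 4 = 14.25 mm
L_eff = 2000.0 mm
Slenderness ratio = L / r = 2000.0 / 14.25 = 140.35 (dimensionless)

140.35 (dimensionless)


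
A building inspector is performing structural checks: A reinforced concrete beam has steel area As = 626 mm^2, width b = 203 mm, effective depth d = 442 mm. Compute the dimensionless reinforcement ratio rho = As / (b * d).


rho = As / (b * d)
= 626 / (203 * 442)
= 626 / 89726
= 0.006977 (dimensionless)

0.006977 (dimensionless)


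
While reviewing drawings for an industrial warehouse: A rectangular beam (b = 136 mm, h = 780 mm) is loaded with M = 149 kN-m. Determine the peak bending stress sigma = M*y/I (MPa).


I = b * h^3 / 12 = 136 * 780^3 / 12 = 5378256000.0 mm^4
y = h / 2 = 780 / 2 = 390.0 mm
M = 149 kN-m = 149000000.0 N-mm
sigma = M * y / I = 149000000.0 * 390.0 / 5378256000.0
= 10.8 MPa

10.8 MPa


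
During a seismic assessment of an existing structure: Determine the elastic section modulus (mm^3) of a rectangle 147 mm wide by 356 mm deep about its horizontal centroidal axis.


S = b * h^2 / 6
= 147 * 356^2 / 6
= 147 * 126736 / 6
= 3105032.0 mm^3

3105032.0 mm^3


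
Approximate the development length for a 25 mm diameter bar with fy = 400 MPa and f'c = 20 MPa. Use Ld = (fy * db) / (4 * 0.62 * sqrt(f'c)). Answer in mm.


Ld = (fy * db) / (4 * 0.62 * sqrt(f'c))
= (400 * 25) / (4 * 0.62 * sqrt(20))
= 10000 / 11.0909
= 901.64 mm

901.64 mm


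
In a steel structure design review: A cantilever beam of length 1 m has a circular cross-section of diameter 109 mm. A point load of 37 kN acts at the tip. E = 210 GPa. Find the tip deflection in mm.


I = pi * d^4 / 64 = pi * 109^4 / 64 = 6929085.02 mm^4
L = 1000.0 mm, P = 37000.0 N, E = 210000.0 MPa
delta = P * L^3 / (3 * E * I)
= 37000.0 * 1000.0^3 / (3 * 210000.0 * 6929085.02)
= 8.4759 mm

8.4759 mm


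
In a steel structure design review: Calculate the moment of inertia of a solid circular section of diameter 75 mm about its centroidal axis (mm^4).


r = d / 2 = 75 / 2 = 37.5 mm
I = pi * r^4 / 4 = pi * 37.5^4 / 4
= 1553155.55 mm^4

1553155.55 mm^4


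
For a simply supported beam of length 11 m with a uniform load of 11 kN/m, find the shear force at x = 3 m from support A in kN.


R_A = w * L / 2 = 11 * 11 / 2 = 60.5 kN
V(x) = R_A - w * x = 60.5 - 11 * 3
= 27.5 kN

27.5 kN


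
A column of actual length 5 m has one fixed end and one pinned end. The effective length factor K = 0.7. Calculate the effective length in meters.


L_eff = K * L
= 0.7 * 5
= 3.5 m

3.5 m


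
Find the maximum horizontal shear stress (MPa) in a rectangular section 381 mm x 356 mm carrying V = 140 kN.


A = b * h = 381 * 356 = 135636 mm^2
V = 140 kN = 140000.0 N
tau_max = 1.5 * V / A = 1.5 * 140000.0 / 135636
= 1.5483 MPa

1.5483 MPa


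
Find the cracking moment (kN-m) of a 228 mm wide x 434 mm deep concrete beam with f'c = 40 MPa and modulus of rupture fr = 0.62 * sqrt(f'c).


fr = 0.62 * sqrt(40) = 0.62 * 6.3246 = 3.9212 MPa
I = 228 * 434^3 / 12 = 1553183576.0 mm^4
y_t = 217.0 mm
M_cr = fr * I / y_t = 3.9212 * 1553183576.0 / 217.0 N-mm
= 28.0663 kN-m

28.0663 kN-m


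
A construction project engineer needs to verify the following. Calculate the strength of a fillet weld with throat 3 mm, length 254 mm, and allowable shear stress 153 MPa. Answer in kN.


Strength = throat * length * allowable stress
= 3 * 254 * 153 N
= 116586 N
= 116.59 kN

116.59 kN


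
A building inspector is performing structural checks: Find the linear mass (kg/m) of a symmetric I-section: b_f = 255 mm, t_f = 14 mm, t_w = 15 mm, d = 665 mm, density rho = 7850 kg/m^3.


A_flanges = 2 * 255 * 14 = 7140 mm^2
A_web = (665 - 2 * 14) * 15 = 9555 mm^2
A_total = 7140 + 9555 = 16695 mm^2 = 0.016695 m^2
Weight = rho * A = 7850 * 0.016695 = 131.0557 kg/m

131.0557 kg/m


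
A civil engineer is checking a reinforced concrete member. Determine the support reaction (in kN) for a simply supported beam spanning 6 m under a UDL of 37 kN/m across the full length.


Total load = w * L = 37 * 6 = 222 kN
By symmetry, each reaction R = total / 2 = 222 / 2 = 111.0 kN

111.0 kN


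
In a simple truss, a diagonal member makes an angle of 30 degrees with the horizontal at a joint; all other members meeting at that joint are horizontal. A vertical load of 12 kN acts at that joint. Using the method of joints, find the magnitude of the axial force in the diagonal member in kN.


At the joint, only the diagonal has a vertical component, so vertical equilibrium gives:
F * sin(30) = 12
F = 12 / sin(30)
= 12 / 0.5
= 24.0 kN

24.0 kN


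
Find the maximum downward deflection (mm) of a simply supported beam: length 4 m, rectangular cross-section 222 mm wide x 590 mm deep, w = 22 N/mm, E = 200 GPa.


I = 222 * 590^3 / 12 = 3799511500.0 mm^4
L = 4000.0 mm, w = 22 N/mm, E = 200000.0 MPa
delta = 5 * w * L^4 / (384 * E * I)
= 5 * 22 * 4000.0^4 / (384 * 200000.0 * 3799511500.0)
= 0.0965 mm

0.0965 mm


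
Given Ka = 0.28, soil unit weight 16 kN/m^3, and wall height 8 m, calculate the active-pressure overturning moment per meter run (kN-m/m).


Pa = 0.5 * Ka * gamma * H^2
= 0.5 * 0.28 * 16 * 8^2
= 143.36 kN/m
Arm = H / 3 = 8 / 3 = 2.6667 m
Mo = Pa * arm = Pa * H / 3 = 143.36 * 8 / 3 = 382.2933 kN-m/m

382.2933 kN-m/m


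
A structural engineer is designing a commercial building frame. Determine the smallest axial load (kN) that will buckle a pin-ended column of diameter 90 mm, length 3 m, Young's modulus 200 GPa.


I = pi * d^4 / 64 = 3220623.34 mm^4
L = 3000.0 mm
P_cr = pi^2 * E * I / L^2
= 9.8696 * 200000.0 * 3220623.34 / 3000.0^2
= 706361.74 N = 706.3617 kN

706.3617 kN


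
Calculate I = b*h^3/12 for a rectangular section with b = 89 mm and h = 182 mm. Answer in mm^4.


I = b * h^3 / 12
= 89 * 182^3 / 12
= 89 * 6028568 / 12
= 44711879.33 mm^4

44711879.33 mm^4


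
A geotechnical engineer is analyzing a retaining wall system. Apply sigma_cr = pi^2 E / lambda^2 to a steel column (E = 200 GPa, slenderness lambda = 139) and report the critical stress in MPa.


sigma_cr = pi^2 * E / lambda^2
= 9.8696 * 200000.0 / 139^2
= 9.8696 * 200000.0 / 19321
= 102.1645 MPa

102.1645 MPa


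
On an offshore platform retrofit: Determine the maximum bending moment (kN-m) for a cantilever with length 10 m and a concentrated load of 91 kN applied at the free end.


For a cantilever with a point load at the free end:
M_max = P * L = 91 * 10 = 910 kN-m

910 kN-m


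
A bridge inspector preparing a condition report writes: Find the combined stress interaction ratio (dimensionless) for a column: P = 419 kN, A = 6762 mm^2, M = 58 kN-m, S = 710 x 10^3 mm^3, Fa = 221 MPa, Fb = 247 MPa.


f_a = P / A = 419000.0 / 6762 = 61.9639 MPa
f_b = M / S = 58000000.0 / 710000.0 = 81.6901 MPa
Ratio = f_a / Fa + f_b / Fb
= 61.9639 / 221 + 81.6901 / 247
= 0.6111 (dimensionless)

0.6111 (dimensionless)
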